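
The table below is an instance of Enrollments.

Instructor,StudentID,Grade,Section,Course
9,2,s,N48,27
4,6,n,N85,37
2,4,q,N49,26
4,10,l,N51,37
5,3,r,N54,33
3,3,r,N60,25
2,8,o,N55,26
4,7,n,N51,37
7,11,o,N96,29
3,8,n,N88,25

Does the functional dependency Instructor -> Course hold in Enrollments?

Yes

Instructor=9: 1 row → Course = 27 ✓
Instructor=4: 3 rows → Course = 37, 37, 37 ✓
Instructor=2: 2 rows → Course = 26, 26 ✓
Instructor=5: 1 row → Course = 33 ✓
Instructor=3: 2 rows → Course = 25, 25 ✓
Instructor=7: 1 row → Course = 29 ✓
Every Instructor value is associated with a single Course value, so Instructor -> Course holds.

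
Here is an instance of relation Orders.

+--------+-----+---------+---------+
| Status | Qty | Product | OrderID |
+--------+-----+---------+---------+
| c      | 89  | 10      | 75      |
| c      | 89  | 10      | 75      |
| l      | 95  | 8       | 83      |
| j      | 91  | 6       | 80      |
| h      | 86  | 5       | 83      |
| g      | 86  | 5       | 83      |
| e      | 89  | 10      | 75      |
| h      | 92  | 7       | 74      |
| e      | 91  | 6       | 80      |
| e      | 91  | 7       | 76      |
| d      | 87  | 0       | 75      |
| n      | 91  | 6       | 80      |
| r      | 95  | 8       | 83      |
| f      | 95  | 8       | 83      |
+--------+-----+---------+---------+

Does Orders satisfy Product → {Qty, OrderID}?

No

Product=10: 3 rows → {Qty,OrderID} = (89, 75), (89, 75), (89, 75) ✓
Product=8: 3 rows → {Qty,OrderID} = (95, 83), (95, 83), (95, 83) ✓
Product=6: 3 rows → {Qty,OrderID} = (91, 80), (91, 80), (91, 80) ✓
Product=5: 2 rows → {Qty,OrderID} = (86, 83), (86, 83) ✓
Product=7: 2 rows → {Qty,OrderID} takes values {(92, 74), (91, 76)} — violation
Product=0: 1 row → {Qty,OrderID} = (87, 75) ✓
Two rows agree on Product but differ on {Qty, OrderID}, so Product → {Qty, OrderID} does not hold.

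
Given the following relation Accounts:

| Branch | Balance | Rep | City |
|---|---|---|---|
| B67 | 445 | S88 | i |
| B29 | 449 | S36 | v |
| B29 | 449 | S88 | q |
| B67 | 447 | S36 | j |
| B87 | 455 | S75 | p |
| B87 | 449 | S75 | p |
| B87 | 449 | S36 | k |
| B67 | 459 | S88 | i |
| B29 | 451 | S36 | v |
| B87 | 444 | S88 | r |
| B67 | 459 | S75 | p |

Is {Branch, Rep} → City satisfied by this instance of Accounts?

Yes

(Branch=B67, Rep=S88): 2 rows → City = i, i ✓
(Branch=B29, Rep=S36): 2 rows → City = v, v ✓
(Branch=B29, Rep=S88): 1 row → City = q ✓
(Branch=B67, Rep=S36): 1 row → City = j ✓
(Branch=B87, Rep=S75): 2 rows → City = p, p ✓
(Branch=B87, Rep=S36): 1 row → City = k ✓
(Branch=B87, Rep=S88): 1 row → City = r ✓
(Branch=B67, Rep=S75): 1 row → City = p ✓
Every {Branch, Rep} value is associated with a single City value, so {Branch, Rep} → City holds.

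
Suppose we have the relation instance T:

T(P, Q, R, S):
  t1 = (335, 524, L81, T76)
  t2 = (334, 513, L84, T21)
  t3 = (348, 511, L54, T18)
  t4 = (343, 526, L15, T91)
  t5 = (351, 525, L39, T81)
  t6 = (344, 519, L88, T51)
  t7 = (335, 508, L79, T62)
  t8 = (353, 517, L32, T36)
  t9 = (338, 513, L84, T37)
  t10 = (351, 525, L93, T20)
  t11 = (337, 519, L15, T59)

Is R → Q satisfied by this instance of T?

No

R=L81: row 1 → Q = 524 ✓
R=L84: rows 2, 9 → Q = 513, 513 ✓
R=L54: row 3 → Q = 511 ✓
R=L15: rows 4, 11 → Q takes values {526, 519} — violation
R=L39: row 5 → Q = 525 ✓
R=L88: row 6 → Q = 519 ✓
R=L79: row 7 → Q = 508 ✓
R=L32: row 8 → Q = 517 ✓
R=L93: row 10 → Q = 525 ✓
Two rows agree on R but differ on Q, so R → Q does not hold.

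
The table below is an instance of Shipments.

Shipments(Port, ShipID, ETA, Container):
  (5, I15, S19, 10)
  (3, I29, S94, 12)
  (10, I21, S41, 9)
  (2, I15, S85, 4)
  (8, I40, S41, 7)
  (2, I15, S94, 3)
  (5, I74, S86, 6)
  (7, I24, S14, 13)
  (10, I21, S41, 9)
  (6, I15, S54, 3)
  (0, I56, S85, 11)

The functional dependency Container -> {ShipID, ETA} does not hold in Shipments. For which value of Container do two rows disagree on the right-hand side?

3

Container=10: 1 row → {ShipID,ETA} = (I15, S19) ✓
Container=12: 1 row → {ShipID,ETA} = (I29, S94) ✓
Container=9: 2 rows → {ShipID,ETA} = (I21, S41), (I21, S41) ✓
Container=4: 1 row → {ShipID,ETA} = (I15, S85) ✓
Container=7: 1 row → {ShipID,ETA} = (I40, S41) ✓
Container=3: 2 rows → {ShipID,ETA} takes values {(I15, S94), (I15, S54)} — violation
Container=6: 1 row → {ShipID,ETA} = (I74, S86) ✓
Container=13: 1 row → {ShipID,ETA} = (I24, S14) ✓
Container=11: 1 row → {ShipID,ETA} = (I56, S85) ✓
The only Container value with inconsistent RHS is Container=3.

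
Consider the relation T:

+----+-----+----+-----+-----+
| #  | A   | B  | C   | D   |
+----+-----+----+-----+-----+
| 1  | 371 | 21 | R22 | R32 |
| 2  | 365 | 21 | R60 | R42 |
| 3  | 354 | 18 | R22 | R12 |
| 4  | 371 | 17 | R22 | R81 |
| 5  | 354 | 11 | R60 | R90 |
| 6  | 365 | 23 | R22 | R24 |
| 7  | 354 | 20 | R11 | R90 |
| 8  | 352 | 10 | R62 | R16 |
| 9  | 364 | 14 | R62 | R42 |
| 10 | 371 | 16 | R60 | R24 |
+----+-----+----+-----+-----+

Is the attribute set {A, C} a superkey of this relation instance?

Rows 1 and 4 have the same {A, C} value (A=371, C=R22) but are distinct tuples, so {A, C} does not determine every attribute — not a superkey.

No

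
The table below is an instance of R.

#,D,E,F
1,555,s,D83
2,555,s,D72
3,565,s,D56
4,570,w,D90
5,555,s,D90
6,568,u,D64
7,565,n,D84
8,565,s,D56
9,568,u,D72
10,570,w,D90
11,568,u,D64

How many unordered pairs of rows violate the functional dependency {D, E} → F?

(D=555, E=s): violating pairs (1,2), (1,5), (2,5) — 3 pairs.
(D=565, E=s): all 2 rows agree on F — 0 pairs.
(D=570, E=w): all 2 rows agree on F — 0 pairs.
(D=568, E=u): violating pairs (6,9), (9,11) — 2 pairs.

5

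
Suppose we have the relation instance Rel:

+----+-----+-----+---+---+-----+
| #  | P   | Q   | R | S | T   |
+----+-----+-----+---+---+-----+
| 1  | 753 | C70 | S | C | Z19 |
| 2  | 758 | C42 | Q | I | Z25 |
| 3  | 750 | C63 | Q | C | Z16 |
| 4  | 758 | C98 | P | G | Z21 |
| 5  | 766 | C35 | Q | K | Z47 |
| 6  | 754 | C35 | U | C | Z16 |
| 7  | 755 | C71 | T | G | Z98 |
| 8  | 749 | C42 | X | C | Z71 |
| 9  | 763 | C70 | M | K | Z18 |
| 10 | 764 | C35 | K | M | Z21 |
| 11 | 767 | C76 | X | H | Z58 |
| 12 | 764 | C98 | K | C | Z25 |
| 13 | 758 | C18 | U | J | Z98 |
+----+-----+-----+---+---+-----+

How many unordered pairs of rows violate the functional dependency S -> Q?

S=C: violating pairs (1,3), (1,6), (1,8), (1,12), (3,6), (3,8), (3,12), (6,8), (6,12), (8,12) — 10 pairs.
S=G: violating pairs (4,7) — 1 pair.
S=K: violating pairs (5,9) — 1 pair.

12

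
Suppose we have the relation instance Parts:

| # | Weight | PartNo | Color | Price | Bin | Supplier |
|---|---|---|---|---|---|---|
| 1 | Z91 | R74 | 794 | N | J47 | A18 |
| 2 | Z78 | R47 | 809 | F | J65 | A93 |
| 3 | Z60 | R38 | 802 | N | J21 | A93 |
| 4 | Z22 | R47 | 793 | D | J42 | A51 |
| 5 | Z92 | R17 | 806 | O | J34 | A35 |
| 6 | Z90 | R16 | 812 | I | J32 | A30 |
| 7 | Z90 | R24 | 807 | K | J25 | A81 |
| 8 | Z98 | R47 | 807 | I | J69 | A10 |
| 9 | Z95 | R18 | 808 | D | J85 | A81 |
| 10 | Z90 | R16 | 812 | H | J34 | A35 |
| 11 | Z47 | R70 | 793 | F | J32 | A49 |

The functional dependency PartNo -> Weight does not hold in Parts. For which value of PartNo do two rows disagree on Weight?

PartNo=R74: row 1 → Weight = Z91 ✓
PartNo=R47: rows 2, 4, 8 → Weight takes values {Z78, Z22, Z98} — violation
PartNo=R38: row 3 → Weight = Z60 ✓
PartNo=R17: row 5 → Weight = Z92 ✓
PartNo=R16: rows 6, 10 → Weight = Z90, Z90 ✓
PartNo=R24: row 7 → Weight = Z90 ✓
PartNo=R18: row 9 → Weight = Z95 ✓
PartNo=R70: row 11 → Weight = Z47 ✓
The only PartNo value with inconsistent Weight is PartNo=R47.

R47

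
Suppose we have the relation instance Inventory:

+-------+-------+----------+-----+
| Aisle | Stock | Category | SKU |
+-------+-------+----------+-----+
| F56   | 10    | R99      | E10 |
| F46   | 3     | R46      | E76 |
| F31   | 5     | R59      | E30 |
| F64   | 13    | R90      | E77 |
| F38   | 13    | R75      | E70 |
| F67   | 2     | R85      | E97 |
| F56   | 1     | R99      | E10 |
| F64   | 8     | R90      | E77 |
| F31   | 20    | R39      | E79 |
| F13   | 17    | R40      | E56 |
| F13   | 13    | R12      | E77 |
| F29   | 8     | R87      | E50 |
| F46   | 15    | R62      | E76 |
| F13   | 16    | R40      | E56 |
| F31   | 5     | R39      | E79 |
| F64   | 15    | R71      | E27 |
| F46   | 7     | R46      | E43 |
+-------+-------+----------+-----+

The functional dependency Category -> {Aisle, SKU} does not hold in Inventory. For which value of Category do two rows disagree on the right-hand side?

R46

Category=R99: 2 rows → {Aisle,SKU} = (F56, E10), (F56, E10) ✓
Category=R46: 2 rows → {Aisle,SKU} takes values {(F46, E76), (F46, E43)} — violation
Category=R59: 1 row → {Aisle,SKU} = (F31, E30) ✓
Category=R90: 2 rows → {Aisle,SKU} = (F64, E77), (F64, E77) ✓
Category=R75: 1 row → {Aisle,SKU} = (F38, E70) ✓
Category=R85: 1 row → {Aisle,SKU} = (F67, E97) ✓
Category=R39: 2 rows → {Aisle,SKU} = (F31, E79), (F31, E79) ✓
Category=R40: 2 rows → {Aisle,SKU} = (F13, E56), (F13, E56) ✓
Category=R12: 1 row → {Aisle,SKU} = (F13, E77) ✓
Category=R87: 1 row → {Aisle,SKU} = (F29, E50) ✓
Category=R62: 1 row → {Aisle,SKU} = (F46, E76) ✓
Category=R71: 1 row → {Aisle,SKU} = (F64, E27) ✓
The only Category value with inconsistent RHS is Category=R46.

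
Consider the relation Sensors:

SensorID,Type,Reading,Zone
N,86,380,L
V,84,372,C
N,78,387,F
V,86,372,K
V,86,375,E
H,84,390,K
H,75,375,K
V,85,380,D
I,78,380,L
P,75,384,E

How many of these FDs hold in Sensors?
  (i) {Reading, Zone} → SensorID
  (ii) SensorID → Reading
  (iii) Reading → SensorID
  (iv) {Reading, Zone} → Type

(i) {Reading, Zone} → SensorID: (Reading=380, Zone=L): 2 rows → SensorID takes values {N, I} — violation — fails.
(ii) SensorID → Reading: SensorID=N: 2 rows → Reading takes values {380, 387} — violation; SensorID=V: 4 rows → Reading takes values {372, 375, 380} — violation; SensorID=H: 2 rows → Reading takes values {390, 375} — violation — fails.
(iii) Reading → SensorID: Reading=380: 3 rows → SensorID takes values {N, V, I} — violation; Reading=375: 2 rows → SensorID takes values {V, H} — violation — fails.
(iv) {Reading, Zone} → Type: (Reading=380, Zone=L): 2 rows → Type takes values {86, 78} — violation — fails.
None of the 4 dependencies hold.

0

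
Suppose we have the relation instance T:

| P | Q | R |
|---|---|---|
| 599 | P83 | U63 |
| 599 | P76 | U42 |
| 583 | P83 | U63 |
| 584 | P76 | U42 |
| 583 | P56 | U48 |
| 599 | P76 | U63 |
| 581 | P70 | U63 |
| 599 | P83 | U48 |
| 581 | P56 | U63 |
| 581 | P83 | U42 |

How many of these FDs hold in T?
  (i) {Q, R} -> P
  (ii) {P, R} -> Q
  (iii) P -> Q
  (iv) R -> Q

(i) {Q, R} -> P: (Q=P83, R=U63): 2 rows → P takes values {599, 583} — violation; (Q=P76, R=U42): 2 rows → P takes values {599, 584} — violation — fails.
(ii) {P, R} -> Q: (P=599, R=U63): 2 rows → Q takes values {P83, P76} — violation; (P=581, R=U63): 2 rows → Q takes values {P70, P56} — violation — fails.
(iii) P -> Q: P=599: 4 rows → Q takes values {P83, P76} — violation; P=583: 2 rows → Q takes values {P83, P56} — violation; P=581: 3 rows → Q takes values {P70, P56, P83} — violation — fails.
(iv) R -> Q: R=U63: 5 rows → Q takes values {P83, P76, P70, P56} — violation; R=U42: 3 rows → Q takes values {P76, P83} — violation; R=U48: 2 rows → Q takes values {P56, P83} — violation — fails.
None of the 4 dependencies hold.

0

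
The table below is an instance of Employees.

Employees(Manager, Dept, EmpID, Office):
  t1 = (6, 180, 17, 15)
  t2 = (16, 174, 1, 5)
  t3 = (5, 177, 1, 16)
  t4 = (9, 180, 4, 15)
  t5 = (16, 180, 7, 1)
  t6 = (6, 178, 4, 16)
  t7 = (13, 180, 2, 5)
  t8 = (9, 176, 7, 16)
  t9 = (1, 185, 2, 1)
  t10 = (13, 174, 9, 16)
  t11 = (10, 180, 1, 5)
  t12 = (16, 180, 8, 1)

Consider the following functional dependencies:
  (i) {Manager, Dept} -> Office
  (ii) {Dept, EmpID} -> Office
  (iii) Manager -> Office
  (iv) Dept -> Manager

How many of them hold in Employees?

(i) {Manager, Dept} -> Office: every LHS value maps to a single RHS value — holds.
(ii) {Dept, EmpID} -> Office: every LHS value maps to a single RHS value — holds.
(iii) Manager -> Office: Manager=6: rows 1, 6 → Office takes values {15, 16} — violation; Manager=16: rows 2, 5, 12 → Office takes values {5, 1} — violation; Manager=9: rows 4, 8 → Office takes values {15, 16} — violation; Manager=13: rows 7, 10 → Office takes values {5, 16} — violation — fails.
(iv) Dept -> Manager: Dept=180: rows 1, 4, 5, 7, 11, 12 → Manager takes values {6, 9, 16, 13, 10} — violation; Dept=174: rows 2, 10 → Manager takes values {16, 13} — violation — fails.
2 of the 4 dependencies hold.

2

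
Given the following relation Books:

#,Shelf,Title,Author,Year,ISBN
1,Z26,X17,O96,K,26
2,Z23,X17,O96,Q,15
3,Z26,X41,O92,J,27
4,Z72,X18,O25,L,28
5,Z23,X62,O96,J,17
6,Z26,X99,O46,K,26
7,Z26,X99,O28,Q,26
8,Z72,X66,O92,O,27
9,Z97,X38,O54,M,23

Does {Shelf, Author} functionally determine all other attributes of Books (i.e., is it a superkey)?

Rows 2 and 5 have the same {Shelf, Author} value (Shelf=Z23, Author=O96) but are distinct tuples, so {Shelf, Author} does not determine every attribute — not a superkey.

No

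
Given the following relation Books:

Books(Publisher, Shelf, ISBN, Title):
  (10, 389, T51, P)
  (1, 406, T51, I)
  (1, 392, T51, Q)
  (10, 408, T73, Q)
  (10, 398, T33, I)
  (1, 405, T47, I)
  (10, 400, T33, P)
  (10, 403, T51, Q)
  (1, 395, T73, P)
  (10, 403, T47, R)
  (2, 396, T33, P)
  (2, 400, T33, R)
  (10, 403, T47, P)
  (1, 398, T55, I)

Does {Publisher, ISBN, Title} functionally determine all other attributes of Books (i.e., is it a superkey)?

Yes

All 14 rows have distinct {Publisher, ISBN, Title} values, so {Publisher, ISBN, Title} → (all attributes) holds and {Publisher, ISBN, Title} is a superkey.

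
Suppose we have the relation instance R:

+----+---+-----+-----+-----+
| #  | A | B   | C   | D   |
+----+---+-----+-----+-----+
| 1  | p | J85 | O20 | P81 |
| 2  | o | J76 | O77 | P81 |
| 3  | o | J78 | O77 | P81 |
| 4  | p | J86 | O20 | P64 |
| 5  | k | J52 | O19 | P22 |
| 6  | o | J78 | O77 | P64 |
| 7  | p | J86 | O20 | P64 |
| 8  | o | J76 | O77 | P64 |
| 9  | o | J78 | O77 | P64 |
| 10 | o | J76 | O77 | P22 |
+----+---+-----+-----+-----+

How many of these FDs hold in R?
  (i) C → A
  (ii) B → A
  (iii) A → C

3

(i) C → A: every LHS value maps to a single RHS value — holds.
(ii) B → A: every LHS value maps to a single RHS value — holds.
(iii) A → C: every LHS value maps to a single RHS value — holds.
3 of the 3 dependencies hold.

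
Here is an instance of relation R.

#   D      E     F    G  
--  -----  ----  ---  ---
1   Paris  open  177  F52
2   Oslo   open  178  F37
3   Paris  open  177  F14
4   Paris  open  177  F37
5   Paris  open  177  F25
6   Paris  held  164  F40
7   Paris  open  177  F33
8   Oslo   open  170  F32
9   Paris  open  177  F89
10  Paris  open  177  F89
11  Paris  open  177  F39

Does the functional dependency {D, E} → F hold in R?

No

(D=Paris, E=open): rows 1, 3, 4, 5, 7, 9, 10, 11 → F = 177, 177, 177, 177, 177, 177, 177, 177 ✓
(D=Oslo, E=open): rows 2, 8 → F takes values {178, 170} — violation
(D=Paris, E=held): row 6 → F = 164 ✓
Two rows agree on {D, E} but differ on F, so {D, E} → F does not hold.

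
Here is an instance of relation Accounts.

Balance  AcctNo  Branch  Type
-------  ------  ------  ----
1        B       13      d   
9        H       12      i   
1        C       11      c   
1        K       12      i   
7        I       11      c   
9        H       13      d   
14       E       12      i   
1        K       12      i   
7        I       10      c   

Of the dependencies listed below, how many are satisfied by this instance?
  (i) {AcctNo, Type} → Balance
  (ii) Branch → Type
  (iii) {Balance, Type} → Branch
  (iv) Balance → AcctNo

(i) {AcctNo, Type} → Balance: every LHS value maps to a single RHS value — holds.
(ii) Branch → Type: every LHS value maps to a single RHS value — holds.
(iii) {Balance, Type} → Branch: (Balance=7, Type=c): 2 rows → Branch takes values {11, 10} — violation — fails.
(iv) Balance → AcctNo: Balance=1: 4 rows → AcctNo takes values {B, C, K} — violation — fails.
2 of the 4 dependencies hold.

2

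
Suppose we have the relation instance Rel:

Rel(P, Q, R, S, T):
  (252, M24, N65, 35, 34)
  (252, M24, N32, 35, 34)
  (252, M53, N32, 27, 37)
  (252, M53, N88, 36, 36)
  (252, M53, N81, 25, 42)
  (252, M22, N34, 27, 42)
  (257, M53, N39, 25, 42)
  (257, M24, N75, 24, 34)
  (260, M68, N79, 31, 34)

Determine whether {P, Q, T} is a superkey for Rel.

No

Two distinct rows share (P=252, Q=M24, T=34), so {P, Q, T} does not determine every attribute — not a superkey.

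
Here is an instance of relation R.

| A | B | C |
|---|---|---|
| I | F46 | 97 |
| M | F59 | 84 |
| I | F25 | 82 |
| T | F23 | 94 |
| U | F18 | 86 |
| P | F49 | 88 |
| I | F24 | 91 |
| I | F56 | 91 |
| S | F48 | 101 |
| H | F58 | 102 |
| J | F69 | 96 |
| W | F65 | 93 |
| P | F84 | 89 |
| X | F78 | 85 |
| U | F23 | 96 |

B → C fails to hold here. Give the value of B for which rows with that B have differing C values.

B=F46: 1 row → C = 97 ✓
B=F59: 1 row → C = 84 ✓
B=F25: 1 row → C = 82 ✓
B=F23: 2 rows → C takes values {94, 96} — violation
B=F18: 1 row → C = 86 ✓
B=F49: 1 row → C = 88 ✓
B=F24: 1 row → C = 91 ✓
B=F56: 1 row → C = 91 ✓
B=F48: 1 row → C = 101 ✓
B=F58: 1 row → C = 102 ✓
B=F69: 1 row → C = 96 ✓
B=F65: 1 row → C = 93 ✓
B=F84: 1 row → C = 89 ✓
B=F78: 1 row → C = 85 ✓
The only B value with inconsistent C is B=F23.

F23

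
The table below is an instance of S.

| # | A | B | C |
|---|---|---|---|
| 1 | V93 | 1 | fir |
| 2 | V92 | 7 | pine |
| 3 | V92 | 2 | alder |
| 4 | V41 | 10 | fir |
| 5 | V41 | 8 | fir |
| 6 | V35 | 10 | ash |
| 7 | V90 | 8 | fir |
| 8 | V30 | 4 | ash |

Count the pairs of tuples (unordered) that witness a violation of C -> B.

6

C=fir: violating pairs (1,4), (1,5), (1,7), (4,5), (4,7) — 5 pairs.
C=ash: violating pairs (6,8) — 1 pair.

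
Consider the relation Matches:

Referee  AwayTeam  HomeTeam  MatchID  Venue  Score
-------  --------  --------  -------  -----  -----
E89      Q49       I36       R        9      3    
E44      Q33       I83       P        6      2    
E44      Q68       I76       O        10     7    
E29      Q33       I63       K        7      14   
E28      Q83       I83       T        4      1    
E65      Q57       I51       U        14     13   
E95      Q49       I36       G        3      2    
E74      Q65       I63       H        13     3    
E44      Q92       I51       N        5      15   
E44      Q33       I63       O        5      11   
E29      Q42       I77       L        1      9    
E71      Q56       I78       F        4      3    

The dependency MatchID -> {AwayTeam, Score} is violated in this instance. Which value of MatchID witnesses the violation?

O

MatchID=R: 1 row → {AwayTeam,Score} = (Q49, 3) ✓
MatchID=P: 1 row → {AwayTeam,Score} = (Q33, 2) ✓
MatchID=O: 2 rows → {AwayTeam,Score} takes values {(Q68, 7), (Q33, 11)} — violation
MatchID=K: 1 row → {AwayTeam,Score} = (Q33, 14) ✓
MatchID=T: 1 row → {AwayTeam,Score} = (Q83, 1) ✓
MatchID=U: 1 row → {AwayTeam,Score} = (Q57, 13) ✓
MatchID=G: 1 row → {AwayTeam,Score} = (Q49, 2) ✓
MatchID=H: 1 row → {AwayTeam,Score} = (Q65, 3) ✓
MatchID=N: 1 row → {AwayTeam,Score} = (Q92, 15) ✓
MatchID=L: 1 row → {AwayTeam,Score} = (Q42, 9) ✓
MatchID=F: 1 row → {AwayTeam,Score} = (Q56, 3) ✓
The only MatchID value with inconsistent RHS is MatchID=O.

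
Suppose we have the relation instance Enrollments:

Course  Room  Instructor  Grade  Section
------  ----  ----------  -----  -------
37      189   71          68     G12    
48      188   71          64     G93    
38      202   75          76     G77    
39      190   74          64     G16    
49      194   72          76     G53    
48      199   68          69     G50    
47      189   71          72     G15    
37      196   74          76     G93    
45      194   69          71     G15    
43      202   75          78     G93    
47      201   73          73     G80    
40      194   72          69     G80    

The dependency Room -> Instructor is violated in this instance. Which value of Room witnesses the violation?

194

Room=189: 2 rows → Instructor = 71, 71 ✓
Room=188: 1 row → Instructor = 71 ✓
Room=202: 2 rows → Instructor = 75, 75 ✓
Room=190: 1 row → Instructor = 74 ✓
Room=194: 3 rows → Instructor takes values {72, 69} — violation
Room=199: 1 row → Instructor = 68 ✓
Room=196: 1 row → Instructor = 74 ✓
Room=201: 1 row → Instructor = 73 ✓
The only Room value with inconsistent Instructor is Room=194.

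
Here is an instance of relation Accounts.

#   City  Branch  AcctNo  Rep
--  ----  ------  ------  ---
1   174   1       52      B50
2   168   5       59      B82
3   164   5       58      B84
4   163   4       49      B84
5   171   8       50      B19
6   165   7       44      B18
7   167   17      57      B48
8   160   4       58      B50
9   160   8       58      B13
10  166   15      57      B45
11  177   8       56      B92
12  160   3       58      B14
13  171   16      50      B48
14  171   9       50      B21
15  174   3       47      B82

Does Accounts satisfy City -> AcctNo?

No

City=174: rows 1, 15 → AcctNo takes values {52, 47} — violation
City=168: row 2 → AcctNo = 59 ✓
City=164: row 3 → AcctNo = 58 ✓
City=163: row 4 → AcctNo = 49 ✓
City=171: rows 5, 13, 14 → AcctNo = 50, 50, 50 ✓
City=165: row 6 → AcctNo = 44 ✓
City=167: row 7 → AcctNo = 57 ✓
City=160: rows 8, 9, 12 → AcctNo = 58, 58, 58 ✓
City=166: row 10 → AcctNo = 57 ✓
City=177: row 11 → AcctNo = 56 ✓
Two rows agree on City but differ on AcctNo, so City -> AcctNo does not hold.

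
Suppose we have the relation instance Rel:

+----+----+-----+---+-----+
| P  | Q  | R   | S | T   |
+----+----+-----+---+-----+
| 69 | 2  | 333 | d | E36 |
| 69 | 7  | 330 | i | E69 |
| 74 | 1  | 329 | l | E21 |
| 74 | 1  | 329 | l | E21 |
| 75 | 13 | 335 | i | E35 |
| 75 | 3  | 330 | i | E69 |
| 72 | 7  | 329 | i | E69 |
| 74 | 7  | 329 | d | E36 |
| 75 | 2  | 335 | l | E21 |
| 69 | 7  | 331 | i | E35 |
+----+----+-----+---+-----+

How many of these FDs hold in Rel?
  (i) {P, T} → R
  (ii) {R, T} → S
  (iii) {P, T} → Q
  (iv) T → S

(i) {P, T} → R: every LHS value maps to a single RHS value — holds.
(ii) {R, T} → S: every LHS value maps to a single RHS value — holds.
(iii) {P, T} → Q: every LHS value maps to a single RHS value — holds.
(iv) T → S: every LHS value maps to a single RHS value — holds.
4 of the 4 dependencies hold.

4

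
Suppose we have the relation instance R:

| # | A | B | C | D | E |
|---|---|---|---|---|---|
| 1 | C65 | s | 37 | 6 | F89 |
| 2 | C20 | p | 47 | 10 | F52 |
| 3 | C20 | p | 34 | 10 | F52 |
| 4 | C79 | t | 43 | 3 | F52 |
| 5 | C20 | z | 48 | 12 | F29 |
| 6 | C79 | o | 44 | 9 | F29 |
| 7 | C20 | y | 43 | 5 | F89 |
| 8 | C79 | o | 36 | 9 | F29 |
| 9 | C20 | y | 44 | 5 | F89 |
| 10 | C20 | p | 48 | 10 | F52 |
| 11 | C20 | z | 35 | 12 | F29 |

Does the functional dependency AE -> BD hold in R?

Yes

(A=C65, E=F89): row 1 → {B,D} = (s, 6) ✓
(A=C20, E=F52): rows 2, 3, 10 → {B,D} = (p, 10), (p, 10), (p, 10) ✓
(A=C79, E=F52): row 4 → {B,D} = (t, 3) ✓
(A=C20, E=F29): rows 5, 11 → {B,D} = (z, 12), (z, 12) ✓
(A=C79, E=F29): rows 6, 8 → {B,D} = (o, 9), (o, 9) ✓
(A=C20, E=F89): rows 7, 9 → {B,D} = (y, 5), (y, 5) ✓
Every AE value is associated with a single BD value, so AE -> BD holds.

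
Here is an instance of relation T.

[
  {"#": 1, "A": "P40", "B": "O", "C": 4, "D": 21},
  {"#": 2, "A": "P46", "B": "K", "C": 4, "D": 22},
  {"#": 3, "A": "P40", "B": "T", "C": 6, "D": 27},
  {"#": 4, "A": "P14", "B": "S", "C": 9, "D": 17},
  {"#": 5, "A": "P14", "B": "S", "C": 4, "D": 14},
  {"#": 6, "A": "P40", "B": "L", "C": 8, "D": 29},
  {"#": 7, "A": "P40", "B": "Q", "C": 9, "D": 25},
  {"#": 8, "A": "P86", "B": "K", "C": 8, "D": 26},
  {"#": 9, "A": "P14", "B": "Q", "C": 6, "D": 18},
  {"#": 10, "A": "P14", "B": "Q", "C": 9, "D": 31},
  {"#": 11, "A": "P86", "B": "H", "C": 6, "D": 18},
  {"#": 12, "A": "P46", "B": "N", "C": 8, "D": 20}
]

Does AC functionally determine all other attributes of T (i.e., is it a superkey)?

Rows 4 and 10 have the same AC value (A=P14, C=9) but are distinct tuples, so AC does not determine every attribute — not a superkey.

No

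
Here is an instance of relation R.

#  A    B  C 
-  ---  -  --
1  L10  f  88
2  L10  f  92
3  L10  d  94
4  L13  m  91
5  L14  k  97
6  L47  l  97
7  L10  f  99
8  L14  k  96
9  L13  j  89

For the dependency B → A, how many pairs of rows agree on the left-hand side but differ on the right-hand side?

B=f: all 3 rows agree on A — 0 pairs.
B=k: all 2 rows agree on A — 0 pairs.

0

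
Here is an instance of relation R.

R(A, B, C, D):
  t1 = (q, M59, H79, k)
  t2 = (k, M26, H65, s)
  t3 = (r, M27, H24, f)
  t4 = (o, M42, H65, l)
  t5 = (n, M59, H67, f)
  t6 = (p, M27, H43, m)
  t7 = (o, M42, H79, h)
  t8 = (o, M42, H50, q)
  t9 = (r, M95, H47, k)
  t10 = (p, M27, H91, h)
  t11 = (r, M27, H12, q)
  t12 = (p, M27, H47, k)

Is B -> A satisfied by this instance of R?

No

B=M59: rows 1, 5 → A takes values {q, n} — violation
B=M26: row 2 → A = k ✓
B=M27: rows 3, 6, 10, 11, 12 → A takes values {r, p} — violation
B=M42: rows 4, 7, 8 → A = o, o, o ✓
B=M95: row 9 → A = r ✓
Two rows agree on B but differ on A, so B -> A does not hold.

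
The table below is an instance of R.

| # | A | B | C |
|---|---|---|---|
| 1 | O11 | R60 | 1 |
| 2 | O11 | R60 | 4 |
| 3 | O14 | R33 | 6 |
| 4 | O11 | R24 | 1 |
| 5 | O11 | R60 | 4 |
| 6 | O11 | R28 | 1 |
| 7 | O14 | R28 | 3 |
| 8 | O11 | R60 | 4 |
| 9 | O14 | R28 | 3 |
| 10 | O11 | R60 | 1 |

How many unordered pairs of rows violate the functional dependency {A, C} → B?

(A=O11, C=1): violating pairs (1,4), (1,6), (4,6), (4,10), (6,10) — 5 pairs.
(A=O11, C=4): all 3 rows agree on B — 0 pairs.
(A=O14, C=3): all 2 rows agree on B — 0 pairs.

5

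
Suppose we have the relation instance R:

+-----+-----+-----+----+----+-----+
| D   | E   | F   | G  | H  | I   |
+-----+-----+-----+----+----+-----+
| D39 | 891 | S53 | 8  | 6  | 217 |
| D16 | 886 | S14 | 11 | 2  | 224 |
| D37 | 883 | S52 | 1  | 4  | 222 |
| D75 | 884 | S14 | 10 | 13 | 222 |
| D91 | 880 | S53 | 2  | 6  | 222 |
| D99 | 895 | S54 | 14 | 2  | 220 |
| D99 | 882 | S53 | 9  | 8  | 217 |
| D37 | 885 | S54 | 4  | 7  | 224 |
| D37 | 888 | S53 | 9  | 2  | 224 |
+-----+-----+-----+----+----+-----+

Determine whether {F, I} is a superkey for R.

No

Two distinct rows share (F=S53, I=217), so {F, I} does not determine every attribute — not a superkey.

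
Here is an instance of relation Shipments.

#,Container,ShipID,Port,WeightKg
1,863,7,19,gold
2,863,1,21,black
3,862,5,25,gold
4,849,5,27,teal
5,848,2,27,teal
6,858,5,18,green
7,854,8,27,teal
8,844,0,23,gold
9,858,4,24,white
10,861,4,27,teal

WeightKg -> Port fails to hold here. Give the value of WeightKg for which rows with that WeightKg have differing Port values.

gold

WeightKg=gold: rows 1, 3, 8 → Port takes values {19, 25, 23} — violation
WeightKg=black: row 2 → Port = 21 ✓
WeightKg=teal: rows 4, 5, 7, 10 → Port = 27, 27, 27, 27 ✓
WeightKg=green: row 6 → Port = 18 ✓
WeightKg=white: row 9 → Port = 24 ✓
The only WeightKg value with inconsistent Port is WeightKg=gold.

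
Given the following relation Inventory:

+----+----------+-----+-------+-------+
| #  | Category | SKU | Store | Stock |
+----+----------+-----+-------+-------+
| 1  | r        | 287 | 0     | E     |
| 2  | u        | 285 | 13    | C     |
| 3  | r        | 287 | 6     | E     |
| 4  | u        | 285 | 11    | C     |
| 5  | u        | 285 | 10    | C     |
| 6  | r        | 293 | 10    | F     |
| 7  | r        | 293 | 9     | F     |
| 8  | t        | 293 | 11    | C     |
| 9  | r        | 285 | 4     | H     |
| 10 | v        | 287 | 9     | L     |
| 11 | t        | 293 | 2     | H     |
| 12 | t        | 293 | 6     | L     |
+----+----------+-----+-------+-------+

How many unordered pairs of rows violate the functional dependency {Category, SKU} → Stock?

(Category=r, SKU=287): all 2 rows agree on Stock — 0 pairs.
(Category=u, SKU=285): all 3 rows agree on Stock — 0 pairs.
(Category=r, SKU=293): all 2 rows agree on Stock — 0 pairs.
(Category=t, SKU=293): violating pairs (8,11), (8,12), (11,12) — 3 pairs.

3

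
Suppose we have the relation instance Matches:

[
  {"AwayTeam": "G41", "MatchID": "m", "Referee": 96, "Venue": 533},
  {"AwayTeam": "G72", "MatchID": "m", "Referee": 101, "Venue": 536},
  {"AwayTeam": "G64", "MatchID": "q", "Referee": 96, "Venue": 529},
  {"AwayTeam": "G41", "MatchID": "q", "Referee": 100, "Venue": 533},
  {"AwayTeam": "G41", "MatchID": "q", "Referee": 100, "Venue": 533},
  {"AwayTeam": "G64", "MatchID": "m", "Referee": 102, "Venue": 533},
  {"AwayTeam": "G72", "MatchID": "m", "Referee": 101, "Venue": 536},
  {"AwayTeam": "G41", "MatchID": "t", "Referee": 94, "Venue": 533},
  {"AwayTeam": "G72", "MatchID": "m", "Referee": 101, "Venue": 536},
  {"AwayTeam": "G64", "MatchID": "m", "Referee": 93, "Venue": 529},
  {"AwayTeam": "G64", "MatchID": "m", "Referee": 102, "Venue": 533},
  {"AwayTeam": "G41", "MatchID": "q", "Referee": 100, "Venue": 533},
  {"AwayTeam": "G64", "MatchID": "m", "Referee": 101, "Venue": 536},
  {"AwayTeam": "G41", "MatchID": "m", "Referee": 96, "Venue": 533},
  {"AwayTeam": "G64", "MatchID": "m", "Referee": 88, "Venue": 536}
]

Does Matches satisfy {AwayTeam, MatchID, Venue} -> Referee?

No

(AwayTeam=G41, MatchID=m, Venue=533): 2 rows → Referee = 96, 96 ✓
(AwayTeam=G72, MatchID=m, Venue=536): 3 rows → Referee = 101, 101, 101 ✓
(AwayTeam=G64, MatchID=q, Venue=529): 1 row → Referee = 96 ✓
(AwayTeam=G41, MatchID=q, Venue=533): 3 rows → Referee = 100, 100, 100 ✓
(AwayTeam=G64, MatchID=m, Venue=533): 2 rows → Referee = 102, 102 ✓
(AwayTeam=G41, MatchID=t, Venue=533): 1 row → Referee = 94 ✓
(AwayTeam=G64, MatchID=m, Venue=529): 1 row → Referee = 93 ✓
(AwayTeam=G64, MatchID=m, Venue=536): 2 rows → Referee takes values {101, 88} — violation
Two rows agree on {AwayTeam, MatchID, Venue} but differ on Referee, so {AwayTeam, MatchID, Venue} -> Referee does not hold.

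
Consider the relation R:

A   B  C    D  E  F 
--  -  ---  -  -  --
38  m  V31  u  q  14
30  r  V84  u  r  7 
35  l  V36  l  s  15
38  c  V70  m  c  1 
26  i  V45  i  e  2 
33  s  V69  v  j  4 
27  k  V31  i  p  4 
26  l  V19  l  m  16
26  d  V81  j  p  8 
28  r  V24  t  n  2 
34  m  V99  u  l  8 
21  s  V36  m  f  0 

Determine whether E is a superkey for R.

No

Two distinct rows share E=p, so E does not determine every attribute — not a superkey.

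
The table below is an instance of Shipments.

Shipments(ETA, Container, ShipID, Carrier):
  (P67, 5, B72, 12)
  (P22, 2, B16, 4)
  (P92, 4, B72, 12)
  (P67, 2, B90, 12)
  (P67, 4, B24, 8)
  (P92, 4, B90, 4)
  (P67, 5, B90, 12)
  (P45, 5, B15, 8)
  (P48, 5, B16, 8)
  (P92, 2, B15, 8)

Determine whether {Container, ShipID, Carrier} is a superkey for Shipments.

Yes

All 10 rows have distinct {Container, ShipID, Carrier} values, so {Container, ShipID, Carrier} → (all attributes) holds and {Container, ShipID, Carrier} is a superkey.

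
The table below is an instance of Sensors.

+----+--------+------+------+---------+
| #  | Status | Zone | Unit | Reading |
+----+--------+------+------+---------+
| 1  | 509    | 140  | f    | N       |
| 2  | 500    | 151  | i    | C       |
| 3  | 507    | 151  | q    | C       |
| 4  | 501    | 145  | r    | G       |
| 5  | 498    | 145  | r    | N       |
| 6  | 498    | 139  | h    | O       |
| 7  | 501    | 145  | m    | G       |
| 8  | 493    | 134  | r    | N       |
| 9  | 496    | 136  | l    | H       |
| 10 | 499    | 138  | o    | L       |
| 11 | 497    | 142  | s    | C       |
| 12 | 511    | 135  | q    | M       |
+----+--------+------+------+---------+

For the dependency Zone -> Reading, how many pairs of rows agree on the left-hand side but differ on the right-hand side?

Zone=151: all 2 rows agree on Reading — 0 pairs.
Zone=145: violating pairs (4,5), (5,7) — 2 pairs.

2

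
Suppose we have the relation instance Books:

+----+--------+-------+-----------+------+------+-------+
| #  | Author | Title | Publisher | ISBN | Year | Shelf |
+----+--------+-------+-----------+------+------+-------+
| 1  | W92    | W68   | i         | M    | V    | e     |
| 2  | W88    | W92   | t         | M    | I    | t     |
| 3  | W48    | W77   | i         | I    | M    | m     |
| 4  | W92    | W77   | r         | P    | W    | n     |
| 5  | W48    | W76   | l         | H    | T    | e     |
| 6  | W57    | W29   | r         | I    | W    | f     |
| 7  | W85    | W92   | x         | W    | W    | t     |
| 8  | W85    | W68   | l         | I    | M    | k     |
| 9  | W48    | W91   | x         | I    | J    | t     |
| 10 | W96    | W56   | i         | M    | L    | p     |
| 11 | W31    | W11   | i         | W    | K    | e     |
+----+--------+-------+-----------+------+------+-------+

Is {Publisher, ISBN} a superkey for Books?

Rows 1 and 10 have the same {Publisher, ISBN} value (Publisher=i, ISBN=M) but are distinct tuples, so {Publisher, ISBN} does not determine every attribute — not a superkey.

No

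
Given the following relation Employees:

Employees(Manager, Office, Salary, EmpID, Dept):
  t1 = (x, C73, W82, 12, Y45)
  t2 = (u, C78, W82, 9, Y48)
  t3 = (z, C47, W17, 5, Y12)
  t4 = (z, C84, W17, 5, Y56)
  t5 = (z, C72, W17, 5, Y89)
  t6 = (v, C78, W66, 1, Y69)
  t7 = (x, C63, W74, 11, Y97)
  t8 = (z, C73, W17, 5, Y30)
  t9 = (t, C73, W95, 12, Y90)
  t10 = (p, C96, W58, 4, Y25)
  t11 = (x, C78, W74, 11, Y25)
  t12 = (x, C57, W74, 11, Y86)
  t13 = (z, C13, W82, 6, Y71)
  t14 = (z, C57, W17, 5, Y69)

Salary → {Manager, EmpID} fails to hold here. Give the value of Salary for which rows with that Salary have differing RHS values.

W82

Salary=W82: rows 1, 2, 13 → {Manager,EmpID} takes values {(x, 12), (u, 9), (z, 6)} — violation
Salary=W17: rows 3, 4, 5, 8, 14 → {Manager,EmpID} = (z, 5), (z, 5), (z, 5), (z, 5), (z, 5) ✓
Salary=W66: row 6 → {Manager,EmpID} = (v, 1) ✓
Salary=W74: rows 7, 11, 12 → {Manager,EmpID} = (x, 11), (x, 11), (x, 11) ✓
Salary=W95: row 9 → {Manager,EmpID} = (t, 12) ✓
Salary=W58: row 10 → {Manager,EmpID} = (p, 4) ✓
The only Salary value with inconsistent RHS is Salary=W82.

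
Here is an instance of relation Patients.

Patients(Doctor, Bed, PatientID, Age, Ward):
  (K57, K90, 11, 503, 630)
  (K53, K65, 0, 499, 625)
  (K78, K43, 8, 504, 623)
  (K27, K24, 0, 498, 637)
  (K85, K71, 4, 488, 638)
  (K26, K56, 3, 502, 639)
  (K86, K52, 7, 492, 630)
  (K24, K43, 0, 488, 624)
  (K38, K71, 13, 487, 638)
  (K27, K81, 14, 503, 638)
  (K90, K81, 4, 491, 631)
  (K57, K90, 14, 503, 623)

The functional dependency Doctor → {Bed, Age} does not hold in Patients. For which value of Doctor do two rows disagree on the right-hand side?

Doctor=K57: 2 rows → {Bed,Age} = (K90, 503), (K90, 503) ✓
Doctor=K53: 1 row → {Bed,Age} = (K65, 499) ✓
Doctor=K78: 1 row → {Bed,Age} = (K43, 504) ✓
Doctor=K27: 2 rows → {Bed,Age} takes values {(K24, 498), (K81, 503)} — violation
Doctor=K85: 1 row → {Bed,Age} = (K71, 488) ✓
Doctor=K26: 1 row → {Bed,Age} = (K56, 502) ✓
Doctor=K86: 1 row → {Bed,Age} = (K52, 492) ✓
Doctor=K24: 1 row → {Bed,Age} = (K43, 488) ✓
Doctor=K38: 1 row → {Bed,Age} = (K71, 487) ✓
Doctor=K90: 1 row → {Bed,Age} = (K81, 491) ✓
The only Doctor value with inconsistent RHS is Doctor=K27.

K27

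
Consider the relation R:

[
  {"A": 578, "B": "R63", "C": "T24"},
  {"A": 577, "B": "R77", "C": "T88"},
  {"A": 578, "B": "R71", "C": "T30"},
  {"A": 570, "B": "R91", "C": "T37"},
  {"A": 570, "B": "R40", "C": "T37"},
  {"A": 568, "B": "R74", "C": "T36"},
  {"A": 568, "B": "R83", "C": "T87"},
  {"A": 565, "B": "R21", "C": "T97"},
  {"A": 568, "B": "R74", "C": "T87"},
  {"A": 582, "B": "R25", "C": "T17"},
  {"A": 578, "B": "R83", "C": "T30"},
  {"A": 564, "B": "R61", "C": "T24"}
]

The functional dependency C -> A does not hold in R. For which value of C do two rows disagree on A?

T24

C=T24: 2 rows → A takes values {578, 564} — violation
C=T88: 1 row → A = 577 ✓
C=T30: 2 rows → A = 578, 578 ✓
C=T37: 2 rows → A = 570, 570 ✓
C=T36: 1 row → A = 568 ✓
C=T87: 2 rows → A = 568, 568 ✓
C=T97: 1 row → A = 565 ✓
C=T17: 1 row → A = 582 ✓
The only C value with inconsistent A is C=T24.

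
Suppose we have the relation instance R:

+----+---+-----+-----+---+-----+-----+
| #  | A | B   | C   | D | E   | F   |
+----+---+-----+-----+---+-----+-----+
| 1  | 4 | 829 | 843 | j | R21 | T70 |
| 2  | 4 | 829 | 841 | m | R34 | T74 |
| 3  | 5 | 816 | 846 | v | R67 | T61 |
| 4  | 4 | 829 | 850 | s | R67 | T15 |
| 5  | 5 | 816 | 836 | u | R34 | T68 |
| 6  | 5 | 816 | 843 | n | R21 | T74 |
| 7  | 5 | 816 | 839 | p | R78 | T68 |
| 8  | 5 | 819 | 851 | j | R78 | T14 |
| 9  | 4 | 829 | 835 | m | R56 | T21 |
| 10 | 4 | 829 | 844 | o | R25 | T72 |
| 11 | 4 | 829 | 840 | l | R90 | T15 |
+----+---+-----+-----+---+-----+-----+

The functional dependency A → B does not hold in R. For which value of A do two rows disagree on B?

5

A=4: rows 1, 2, 4, 9, 10, 11 → B = 829, 829, 829, 829, 829, 829 ✓
A=5: rows 3, 5, 6, 7, 8 → B takes values {816, 819} — violation
The only A value with inconsistent B is A=5.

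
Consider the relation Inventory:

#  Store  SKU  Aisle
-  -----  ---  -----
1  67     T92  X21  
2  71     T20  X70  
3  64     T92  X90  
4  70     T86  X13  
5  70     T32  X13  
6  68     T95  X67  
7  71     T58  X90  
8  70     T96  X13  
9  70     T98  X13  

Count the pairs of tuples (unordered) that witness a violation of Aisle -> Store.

1

Aisle=X90: violating pairs (3,7) — 1 pair.
Aisle=X13: all 4 rows agree on Store — 0 pairs.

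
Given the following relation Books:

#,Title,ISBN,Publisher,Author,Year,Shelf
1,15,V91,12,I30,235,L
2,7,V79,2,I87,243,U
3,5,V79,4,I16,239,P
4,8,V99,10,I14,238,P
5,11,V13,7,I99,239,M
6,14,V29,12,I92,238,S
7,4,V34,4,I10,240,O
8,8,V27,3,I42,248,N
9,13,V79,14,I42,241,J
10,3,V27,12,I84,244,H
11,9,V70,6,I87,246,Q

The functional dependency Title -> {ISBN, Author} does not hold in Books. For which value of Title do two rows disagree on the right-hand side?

8

Title=15: row 1 → {ISBN,Author} = (V91, I30) ✓
Title=7: row 2 → {ISBN,Author} = (V79, I87) ✓
Title=5: row 3 → {ISBN,Author} = (V79, I16) ✓
Title=8: rows 4, 8 → {ISBN,Author} takes values {(V99, I14), (V27, I42)} — violation
Title=11: row 5 → {ISBN,Author} = (V13, I99) ✓
Title=14: row 6 → {ISBN,Author} = (V29, I92) ✓
Title=4: row 7 → {ISBN,Author} = (V34, I10) ✓
Title=13: row 9 → {ISBN,Author} = (V79, I42) ✓
Title=3: row 10 → {ISBN,Author} = (V27, I84) ✓
Title=9: row 11 → {ISBN,Author} = (V70, I87) ✓
The only Title value with inconsistent RHS is Title=8.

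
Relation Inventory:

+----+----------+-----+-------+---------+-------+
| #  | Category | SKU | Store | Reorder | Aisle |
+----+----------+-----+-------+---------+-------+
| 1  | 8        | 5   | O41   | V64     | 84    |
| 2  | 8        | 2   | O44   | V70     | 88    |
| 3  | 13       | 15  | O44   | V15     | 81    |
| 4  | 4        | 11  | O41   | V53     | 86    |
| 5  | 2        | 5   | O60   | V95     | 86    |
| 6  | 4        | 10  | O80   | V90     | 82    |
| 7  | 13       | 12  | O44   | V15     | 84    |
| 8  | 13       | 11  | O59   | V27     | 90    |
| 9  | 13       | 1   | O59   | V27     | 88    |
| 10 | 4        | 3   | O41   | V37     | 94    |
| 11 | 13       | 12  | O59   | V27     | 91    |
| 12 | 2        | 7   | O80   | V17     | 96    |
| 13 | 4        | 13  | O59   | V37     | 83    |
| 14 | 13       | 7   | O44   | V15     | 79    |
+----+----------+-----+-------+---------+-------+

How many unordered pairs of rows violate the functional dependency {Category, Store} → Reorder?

(Category=13, Store=O44): all 3 rows agree on Reorder — 0 pairs.
(Category=4, Store=O41): violating pairs (4,10) — 1 pair.
(Category=13, Store=O59): all 3 rows agree on Reorder — 0 pairs.

1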